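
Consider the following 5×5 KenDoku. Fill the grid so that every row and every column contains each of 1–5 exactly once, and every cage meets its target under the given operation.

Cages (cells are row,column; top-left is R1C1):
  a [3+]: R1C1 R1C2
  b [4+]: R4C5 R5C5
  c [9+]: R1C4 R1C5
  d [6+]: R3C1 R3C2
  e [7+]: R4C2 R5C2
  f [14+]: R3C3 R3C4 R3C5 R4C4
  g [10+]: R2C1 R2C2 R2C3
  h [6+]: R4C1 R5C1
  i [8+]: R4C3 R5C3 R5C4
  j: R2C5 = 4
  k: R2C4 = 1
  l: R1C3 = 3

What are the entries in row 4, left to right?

2 4 1 5 3

L is a freebie, leaving R1C3 = 3.
Cage k is a single given cell, so R2C4 = 1.
Cage j is given, so R2C5 = 4.
The two cells of cage c must have sum 9, so R1C4 = 4.
4 is placed in column 5, leaving R1C5 = 5.
Column 1 needs a 3, and only R2C1 is open for it.
In column 5, 2 can only go at R3C5, so R3C5 = 2.
Cage f has sum 14, so R3C3 = 4.
The only place for 3 in row 3 is R3C4.
Column 4 now contains 3, which forces R4C4 = 5.
Column 4 already has 5, which forces R5C4 = 2.
Cage i needs sum 8, which forces R4C3 = 1.
1 is placed in row 4; hence R4C5 = 3.
The 3 cells of cage i must have sum 8; hence R5C3 = 5.
3 is placed in column 5, so R5C5 = 1.
Cage g needs sum 10, which forces R2C2 = 5.
Column 3 already has 5, leaving R2C3 = 2.
Column 2 already has 5, which forces R3C2 = 1.
1 is placed in row 4, leaving R4C1 = 2.
The two cells of cage e must have sum 7, leaving R4C2 = 4.
Row 5 already has 5, which forces R5C1 = 4.
Cage e needs two cells with sum 7, which forces R5C2 = 3.
Column 1 already has 2; hence R1C1 = 1.
1 is placed in column 2, so R1C2 = 2.
Row 3 already has 1, which forces R3C1 = 5.
Filled in: 1 2 3 4 5 / 3 5 2 1 4 / 5 1 4 3 2 / 2 4 1 5 3 / 4 3 5 2 1.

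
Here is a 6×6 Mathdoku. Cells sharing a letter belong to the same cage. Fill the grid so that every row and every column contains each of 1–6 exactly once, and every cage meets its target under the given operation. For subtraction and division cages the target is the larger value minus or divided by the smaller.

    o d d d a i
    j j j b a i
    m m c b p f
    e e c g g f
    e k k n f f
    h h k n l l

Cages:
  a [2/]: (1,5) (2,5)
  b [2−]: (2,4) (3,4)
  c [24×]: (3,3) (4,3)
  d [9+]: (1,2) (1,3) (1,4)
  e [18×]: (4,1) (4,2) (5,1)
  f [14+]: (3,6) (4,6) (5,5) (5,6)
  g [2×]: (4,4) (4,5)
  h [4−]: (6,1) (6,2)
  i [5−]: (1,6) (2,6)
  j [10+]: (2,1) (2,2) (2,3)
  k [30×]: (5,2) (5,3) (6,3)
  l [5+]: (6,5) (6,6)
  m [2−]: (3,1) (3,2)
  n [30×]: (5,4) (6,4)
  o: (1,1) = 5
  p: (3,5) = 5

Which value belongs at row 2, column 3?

1

O is a freebie; hence (1,1) = 5.
P is a freebie, which forces (3,5) = 5.
In row 4, 5 can only go at (4,6), so (4,6) = 5.
The only place for 4 in row 4 is (4,3).
Column 3 now contains 4, leaving (3,3) = 6.
Cage e has product 18, so (5,1) = 1.
Cage n needs two cells with product 30, so (5,4) = 6.
The pair (6,1)/(6,2) in row 6 holds {2, 6}, so (6,4) = 5.
The 3 cells of cage k must have product 30; hence (6,3) = 3.
Cage f needs sum 14; hence (3,6) = 2.
Cage m's pair has difference 2; hence (3,1) = 3.
The two cells of cage m must have difference 2; hence (3,2) = 1.
1 is placed in row 3, leaving (3,4) = 4.
3 is placed in column 1, so (4,1) = 6.
Row 4 now contains 6, which forces (4,2) = 3.
Column 1 already has 6, which forces (6,1) = 2.
Row 6 already has 2, which forces (6,2) = 6.
6 is placed in column 2, so (1,2) = 4.
Cage d needs sum 9, so (1,3) = 2.
Cage d needs sum 9, which forces (1,4) = 3.
Column 1 already has 2, leaving (2,1) = 4.
Cage j needs sum 10, so (2,2) = 5.
The 3 cells of cage j must have sum 10, so (2,3) = 1.
Cage b needs two cells with difference 2, which forces (2,4) = 2.
Row 2 already has 1, so (2,6) = 6.
2 is placed in column 4; hence (4,4) = 1.
1 is placed in row 4, so (4,5) = 2.
Column 2 already has 5, which forces (5,2) = 2.
Column 3 now contains 2, which forces (5,3) = 5.
Cage a's pair has quotient 2, leaving (1,5) = 6.
6 is placed in column 6; hence (1,6) = 1.
6 is placed in row 2, leaving (2,5) = 3.
Column 5 already has 3, leaving (5,5) = 4.
4 is placed in row 5; hence (5,6) = 3.
4 is placed in column 5, which forces (6,5) = 1.
Column 6 now contains 1, so (6,6) = 4.
Completed grid: 5 4 2 3 6 1 / 4 5 1 2 3 6 / 3 1 6 4 5 2 / 6 3 4 1 2 5 / 1 2 5 6 4 3 / 2 6 3 5 1 4.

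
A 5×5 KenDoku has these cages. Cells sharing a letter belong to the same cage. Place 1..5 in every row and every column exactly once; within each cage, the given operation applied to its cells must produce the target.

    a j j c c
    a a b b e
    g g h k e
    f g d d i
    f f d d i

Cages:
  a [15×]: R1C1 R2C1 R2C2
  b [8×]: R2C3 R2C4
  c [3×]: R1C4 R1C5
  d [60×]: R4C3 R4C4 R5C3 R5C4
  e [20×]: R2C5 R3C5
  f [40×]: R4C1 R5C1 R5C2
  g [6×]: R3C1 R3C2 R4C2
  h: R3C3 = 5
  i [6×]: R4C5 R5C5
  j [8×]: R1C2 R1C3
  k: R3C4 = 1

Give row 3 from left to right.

3 2 5 1 4

Cage h is given; hence R3C3 = 5.
K is a freebie, which forces R3C4 = 1.
Row 3 already has 5, so R3C5 = 4.
Column 4 now contains 1; hence R1C4 = 3.
Cage c needs two cells with product 3, which forces R1C5 = 1.
Column 5 now contains 4; hence R2C5 = 5.
The 3 cells of cage g must have product 6, leaving R4C2 = 1.
Row 1 already has 1, which forces R1C1 = 5.
The 3 cells of cage a must have product 15; hence R2C1 = 1.
Column 2 now contains 1, so R2C2 = 3.
3 is placed in column 2, so R3C2 = 2.
Column 2 now contains 2, leaving R1C2 = 4.
Cage j's pair has product 8, leaving R1C3 = 2.
2 is placed in column 3; hence R2C3 = 4.
Row 2 already has 4, leaving R2C4 = 2.
Row 3 now contains 2, so R3C1 = 3.
2 is placed in column 3; hence R4C3 = 3.
Row 4 now contains 3, leaving R4C5 = 2.
The 3 cells of cage f must have product 40, so R5C2 = 5.
3 is placed in column 3, so R5C3 = 1.
Row 5 already has 5, so R5C4 = 4.
2 is placed in column 5, which forces R5C5 = 3.
Row 4 now contains 2, leaving R4C1 = 4.
4 is placed in column 4, leaving R4C4 = 5.
Row 5 now contains 4, so R5C1 = 2.
Filled in: 5 4 2 3 1 / 1 3 4 2 5 / 3 2 5 1 4 / 4 1 3 5 2 / 2 5 1 4 3.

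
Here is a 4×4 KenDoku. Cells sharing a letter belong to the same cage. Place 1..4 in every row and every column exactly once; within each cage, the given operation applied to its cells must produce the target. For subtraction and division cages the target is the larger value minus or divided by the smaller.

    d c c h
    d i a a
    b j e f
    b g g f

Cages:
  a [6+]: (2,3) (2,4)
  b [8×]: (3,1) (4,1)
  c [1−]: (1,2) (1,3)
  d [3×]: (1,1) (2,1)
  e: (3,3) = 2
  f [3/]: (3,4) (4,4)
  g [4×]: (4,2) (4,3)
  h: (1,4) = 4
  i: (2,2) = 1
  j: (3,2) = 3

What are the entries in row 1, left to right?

1 2 3 4

Cage h is given, leaving (1,4) = 4.
Cage i is a single given cell; hence (2,2) = 1.
Column 4 now contains 4, so (2,4) = 2.
Cage j is a single given cell, which forces (3,2) = 3.
Cage e is a single given cell; hence (3,3) = 2.
3 is placed in row 3; hence (3,4) = 1.
Column 2 already has 1, which forces (4,2) = 4.
4 is placed in row 4, so (4,3) = 1.
Column 4 already has 1, so (4,4) = 3.
Cage d's pair has product 3, which forces (1,1) = 1.
3 is placed in column 2, which forces (1,2) = 2.
1 is placed in column 3, leaving (1,3) = 3.
Row 2 already has 1, which forces (2,1) = 3.
Row 2 already has 2; hence (2,3) = 4.
Row 3 now contains 2, leaving (3,1) = 4.
4 is placed in row 4, which forces (4,1) = 2.
Filled in: 1 2 3 4 / 3 1 4 2 / 4 3 2 1 / 2 4 1 3.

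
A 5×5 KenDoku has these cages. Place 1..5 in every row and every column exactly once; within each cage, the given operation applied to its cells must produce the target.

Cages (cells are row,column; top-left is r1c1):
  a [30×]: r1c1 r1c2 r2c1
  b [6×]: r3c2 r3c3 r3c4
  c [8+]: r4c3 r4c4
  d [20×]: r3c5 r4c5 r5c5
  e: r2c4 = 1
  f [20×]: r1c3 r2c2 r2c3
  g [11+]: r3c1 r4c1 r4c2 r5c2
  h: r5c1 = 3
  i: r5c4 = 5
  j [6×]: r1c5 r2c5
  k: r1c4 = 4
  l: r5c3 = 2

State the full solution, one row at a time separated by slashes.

5 3 1 4 2 / 2 5 4 1 3 / 4 1 3 2 5 / 1 2 5 3 4 / 3 4 2 5 1

Cage k is a single given cell, which forces r1c4 = 4.
E is a freebie, which forces r2c4 = 1.
Cage h is given, which forces r5c1 = 3.
Cage l is given, which forces r5c3 = 2.
I is a freebie, leaving r5c4 = 5.
Cage a needs product 30, so r1c2 = 3.
The 3 cells of cage f must have product 20; hence r1c3 = 1.
3 is placed in row 1, which forces r1c5 = 2.
Column 5 now contains 2, which forces r2c5 = 3.
Column 3 already has 1, leaving r3c3 = 3.
Row 3 now contains 3; hence r3c4 = 2.
The two cells of cage c must have sum 8; hence r4c3 = 5.
5 is placed in column 4, so r4c4 = 3.
Row 1 now contains 2, so r1c1 = 5.
The 3 cells of cage a must have product 30, which forces r2c1 = 2.
Cage f needs product 20; hence r2c2 = 5.
Column 3 already has 5, leaving r2c3 = 4.
Row 3 now contains 2, leaving r3c2 = 1.
Cage d has product 20; hence r3c5 = 5.
1 is placed in column 2, leaving r5c2 = 4.
Row 5 already has 4, which forces r5c5 = 1.
Row 3 already has 1, which forces r3c1 = 4.
Cage g has sum 11, so r4c1 = 1.
4 is placed in column 2, which forces r4c2 = 2.
Column 5 now contains 1, so r4c5 = 4.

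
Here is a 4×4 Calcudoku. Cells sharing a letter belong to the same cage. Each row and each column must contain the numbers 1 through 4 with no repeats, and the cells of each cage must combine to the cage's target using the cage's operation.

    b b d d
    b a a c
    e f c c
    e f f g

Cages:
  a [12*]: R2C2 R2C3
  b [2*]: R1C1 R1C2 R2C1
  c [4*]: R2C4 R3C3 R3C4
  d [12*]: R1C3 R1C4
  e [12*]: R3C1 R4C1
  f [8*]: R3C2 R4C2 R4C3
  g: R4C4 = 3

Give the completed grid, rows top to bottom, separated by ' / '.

2 1 3 4 / 1 3 4 2 / 3 4 2 1 / 4 2 1 3

Cage b needs product 2, leaving R1C1 = 2.
Cage b needs product 2, so R1C2 = 1.
Cage b needs product 2, which forces R2C1 = 1.
1 is placed in row 2, which forces R2C4 = 2.
G is a freebie, which forces R4C4 = 3.
Cage d needs two cells with product 12, which forces R1C3 = 3.
Column 4 now contains 3; hence R1C4 = 4.
Column 3 already has 3, which forces R2C3 = 4.
The two cells of cage e must have product 12, which forces R3C1 = 3.
Cage c has product 4, leaving R3C3 = 2.
Cage c has product 4; hence R3C4 = 1.
Row 4 already has 3; hence R4C1 = 4.
Row 4 now contains 4, leaving R4C2 = 2.
Cage f has product 8, leaving R4C3 = 1.
4 is placed in row 2, which forces R2C2 = 3.
2 is placed in row 3, leaving R3C2 = 4.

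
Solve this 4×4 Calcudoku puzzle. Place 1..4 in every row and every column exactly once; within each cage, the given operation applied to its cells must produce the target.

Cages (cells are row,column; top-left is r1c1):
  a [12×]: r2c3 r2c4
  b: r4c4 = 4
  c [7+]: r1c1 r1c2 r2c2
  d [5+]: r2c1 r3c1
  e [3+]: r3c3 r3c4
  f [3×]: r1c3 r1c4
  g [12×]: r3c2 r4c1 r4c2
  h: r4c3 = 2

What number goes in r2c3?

H is a freebie, which forces r4c3 = 2.
Cage b is given, which forces r4c4 = 4.
Cage a needs two cells with product 12, so r2c3 = 4.
Column 4 now contains 4; hence r2c4 = 3.
Cage g needs product 12, leaving r3c2 = 4.
2 is placed in column 3, so r3c3 = 1.
Cage e needs two cells with sum 3, which forces r3c4 = 2.
Column 3 already has 1, leaving r1c3 = 3.
Column 4 now contains 3, which forces r1c4 = 1.
Cage d's pair has sum 5, leaving r2c1 = 2.
Row 2 already has 2, which forces r2c2 = 1.
2 is placed in row 3, so r3c1 = 3.
Column 1 now contains 3, so r4c1 = 1.
1 is placed in column 2, which forces r4c2 = 3.
Column 1 already has 2, leaving r1c1 = 4.
Row 1 already has 1, so r1c2 = 2.
The full grid is 4 2 3 1 / 2 1 4 3 / 3 4 1 2 / 1 3 2 4.

4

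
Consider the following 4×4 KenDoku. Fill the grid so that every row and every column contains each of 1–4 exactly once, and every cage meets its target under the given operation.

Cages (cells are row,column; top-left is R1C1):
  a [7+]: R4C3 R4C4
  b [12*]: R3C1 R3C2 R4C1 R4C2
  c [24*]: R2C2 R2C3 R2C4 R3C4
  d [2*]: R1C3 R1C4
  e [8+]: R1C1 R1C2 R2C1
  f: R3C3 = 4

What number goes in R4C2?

1

Cage f is a single given cell, leaving R3C3 = 4.
Column 3 already has 4; hence R4C3 = 3.
3 is placed in row 4; hence R4C4 = 4.
Cage c has product 24; hence R2C2 = 4.
The only place for 3 in row 1 is R1C2.
Cage b needs product 12; hence R3C1 = 3.
Column 2 now contains 3, so R3C2 = 2.
Row 3 now contains 2; hence R3C4 = 1.
Cage b needs product 12, leaving R4C1 = 2.
Cage b needs product 12; hence R4C2 = 1.
Column 1 now contains 2, which forces R1C1 = 4.
The two cells of cage d must have product 2, leaving R1C3 = 1.
Column 4 now contains 1; hence R1C4 = 2.
Column 1 now contains 3, leaving R2C1 = 1.
The 4 cells of cage c must have product 24, so R2C3 = 2.
The 4 cells of cage c must have product 24, which forces R2C4 = 3.
Filled in: 4 3 1 2 / 1 4 2 3 / 3 2 4 1 / 2 1 3 4.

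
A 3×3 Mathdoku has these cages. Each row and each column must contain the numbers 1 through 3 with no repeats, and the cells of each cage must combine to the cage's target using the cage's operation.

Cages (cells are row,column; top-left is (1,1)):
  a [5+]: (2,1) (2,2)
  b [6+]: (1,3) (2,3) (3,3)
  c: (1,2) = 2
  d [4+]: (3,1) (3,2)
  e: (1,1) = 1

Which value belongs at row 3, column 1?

3

E is a freebie, which forces (1,1) = 1.
Cage c is a single given cell, which forces (1,2) = 2.
Row 1 already has 2, leaving (1,3) = 3.
Column 2 already has 2; hence (2,2) = 3.
1 is placed in column 1; hence (3,1) = 3.
Column 2 already has 3, leaving (3,2) = 1.
Row 3 already has 1, leaving (3,3) = 2.
Row 2 now contains 3, leaving (2,1) = 2.
2 is placed in column 3; hence (2,3) = 1.
The full grid is 1 2 3 / 2 3 1 / 3 1 2.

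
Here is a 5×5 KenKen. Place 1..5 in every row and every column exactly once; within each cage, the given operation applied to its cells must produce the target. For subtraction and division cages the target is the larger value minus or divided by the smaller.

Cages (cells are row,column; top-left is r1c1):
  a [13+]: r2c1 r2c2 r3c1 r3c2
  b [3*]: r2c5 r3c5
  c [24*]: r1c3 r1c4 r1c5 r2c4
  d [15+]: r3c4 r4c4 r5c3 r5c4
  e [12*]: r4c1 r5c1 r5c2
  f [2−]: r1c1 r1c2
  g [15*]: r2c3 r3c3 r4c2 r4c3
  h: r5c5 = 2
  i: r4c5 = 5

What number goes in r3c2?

Cage g needs product 15, leaving r4c2 = 1.
Cage i is a single given cell, leaving r4c5 = 5.
H is a freebie, leaving r5c5 = 2.
Row 4 now contains 5, so r4c3 = 3.
Cage e has product 12; hence r5c1 = 1.
Row 4 already has 3, leaving r4c1 = 4.
Row 4 already has 4, so r4c4 = 2.
Cage e needs product 12; hence r5c2 = 3.
3 is placed in row 5, which forces r5c4 = 5.
Cage c has product 24; hence r1c3 = 2.
Column 4 now contains 5, which forces r3c4 = 4.
Row 5 now contains 5, which forces r5c3 = 4.
2 is placed in row 1; hence r1c1 = 3.
Cage f's pair has difference 2, which forces r1c2 = 5.
3 is placed in row 1; hence r1c4 = 1.
The 4 cells of cage c must have product 24, so r1c5 = 4.
Cage a has sum 13, leaving r2c1 = 2.
Cage a needs sum 13, which forces r2c2 = 4.
Column 4 now contains 1, leaving r2c4 = 3.
Row 2 already has 3, leaving r2c5 = 1.
Cage a needs sum 13, so r3c1 = 5.
Row 3 now contains 4, which forces r3c2 = 2.
5 is placed in row 3; hence r3c3 = 1.
Column 5 now contains 1, so r3c5 = 3.
Row 2 already has 1; hence r2c3 = 5.
The full grid is 3 5 2 1 4 / 2 4 5 3 1 / 5 2 1 4 3 / 4 1 3 2 5 / 1 3 4 5 2.

2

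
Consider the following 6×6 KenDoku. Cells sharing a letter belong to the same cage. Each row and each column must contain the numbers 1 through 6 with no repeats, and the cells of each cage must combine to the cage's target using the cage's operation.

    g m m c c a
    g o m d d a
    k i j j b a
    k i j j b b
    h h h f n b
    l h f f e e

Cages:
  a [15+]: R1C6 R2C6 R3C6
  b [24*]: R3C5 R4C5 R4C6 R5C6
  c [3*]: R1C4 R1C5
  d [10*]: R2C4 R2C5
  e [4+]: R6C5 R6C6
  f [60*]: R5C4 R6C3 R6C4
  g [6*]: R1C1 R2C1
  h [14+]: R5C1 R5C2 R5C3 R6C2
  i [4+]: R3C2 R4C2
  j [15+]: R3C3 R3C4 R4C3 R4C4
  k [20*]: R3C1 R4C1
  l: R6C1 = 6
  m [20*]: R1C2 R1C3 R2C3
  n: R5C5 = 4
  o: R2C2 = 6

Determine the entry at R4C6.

1

Cage o is given, so R2C2 = 6.
Cage n is a single given cell, so R5C5 = 4.
L is a freebie; hence R6C1 = 6.
In row 1, 6 can only go at R1C6, so R1C6 = 6.
In row 2, 1 can only go at R2C3, so R2C3 = 1.
The only place for 2 in row 1 is R1C1.
2 is placed in column 1, so R2C1 = 3.
Row 2 needs a 4, and only R2C6 is open for it.
Column 6 now contains 4, leaving R3C6 = 5.
Row 3 now contains 5, leaving R3C1 = 4.
Cage k's pair has product 20, which forces R4C1 = 5.
Column 1 already has 5, leaving R5C1 = 1.
Row 5 already has 1, leaving R5C6 = 2.
Column 6 already has 2, leaving R4C6 = 1.
Column 6 already has 1; hence R6C6 = 3.
Cage i needs two cells with sum 4; hence R3C2 = 1.
1 is placed in row 4, so R4C2 = 3.
3 is placed in column 2; hence R5C2 = 5.
5 is placed in row 5, leaving R5C3 = 6.
Row 5 already has 6, so R5C4 = 3.
Row 6 already has 3, so R6C5 = 1.
Column 2 already has 5, leaving R1C2 = 4.
Cage m needs product 20; hence R1C3 = 5.
3 is placed in column 4, leaving R1C4 = 1.
Column 5 already has 1; hence R1C5 = 3.
Cage j has sum 15, leaving R3C3 = 3.
Cage h has sum 14; hence R6C2 = 2.
Column 3 now contains 5, so R6C3 = 4.
4 is placed in row 6, which forces R6C4 = 5.
5 is placed in column 4; hence R2C4 = 2.
Cage d needs two cells with product 10, leaving R2C5 = 5.
Cage j needs sum 15, leaving R3C4 = 6.
6 is placed in row 3, which forces R3C5 = 2.
4 is placed in column 3, which forces R4C3 = 2.
The 4 cells of cage j must have sum 15, which forces R4C4 = 4.
2 is placed in column 5, which forces R4C5 = 6.
The full grid is 2 4 5 1 3 6 / 3 6 1 2 5 4 / 4 1 3 6 2 5 / 5 3 2 4 6 1 / 1 5 6 3 4 2 / 6 2 4 5 1 3.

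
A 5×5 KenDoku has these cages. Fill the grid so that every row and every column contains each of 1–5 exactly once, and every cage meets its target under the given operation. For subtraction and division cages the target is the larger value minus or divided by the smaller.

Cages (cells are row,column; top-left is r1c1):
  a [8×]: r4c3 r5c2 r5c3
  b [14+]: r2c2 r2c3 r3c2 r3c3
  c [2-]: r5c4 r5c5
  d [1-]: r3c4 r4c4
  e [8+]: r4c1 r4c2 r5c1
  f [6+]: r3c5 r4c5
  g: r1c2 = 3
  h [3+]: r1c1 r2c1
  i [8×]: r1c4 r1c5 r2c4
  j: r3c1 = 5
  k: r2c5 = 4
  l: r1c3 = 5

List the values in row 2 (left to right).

2 5 3 1 4

Cage g is a single given cell; hence r1c2 = 3.
L is a freebie, so r1c3 = 5.
Cage k is given; hence r2c5 = 4.
Cage j is given; hence r3c1 = 5.
The 3 cells of cage i must have product 8, which forces r1c4 = 4.
The 4 cells of cage b must have sum 14; hence r2c2 = 5.
Cage f needs two cells with sum 6, so r3c5 = 1.
Cage f needs two cells with sum 6, so r4c5 = 5.
Column 5 already has 1; hence r1c5 = 2.
Cage i needs product 8, leaving r2c4 = 1.
1 is placed in column 4, leaving r5c4 = 5.
Cage c's pair has difference 2, which forces r5c5 = 3.
Row 1 already has 2, leaving r1c1 = 1.
Row 2 now contains 1, which forces r2c1 = 2.
2 is placed in row 2, leaving r2c3 = 3.
2 is placed in column 1; hence r5c1 = 4.
Column 1 already has 4; hence r4c1 = 3.
Cage e needs sum 8, so r4c2 = 1.
Cage a needs product 8, so r4c3 = 4.
3 is placed in row 4, so r4c4 = 2.
Column 2 already has 1; hence r5c2 = 2.
Row 5 now contains 2, leaving r5c3 = 1.
Column 2 now contains 2, leaving r3c2 = 4.
4 is placed in column 3, so r3c3 = 2.
2 is placed in column 4; hence r3c4 = 3.
Filled in: 1 3 5 4 2 / 2 5 3 1 4 / 5 4 2 3 1 / 3 1 4 2 5 / 4 2 1 5 3.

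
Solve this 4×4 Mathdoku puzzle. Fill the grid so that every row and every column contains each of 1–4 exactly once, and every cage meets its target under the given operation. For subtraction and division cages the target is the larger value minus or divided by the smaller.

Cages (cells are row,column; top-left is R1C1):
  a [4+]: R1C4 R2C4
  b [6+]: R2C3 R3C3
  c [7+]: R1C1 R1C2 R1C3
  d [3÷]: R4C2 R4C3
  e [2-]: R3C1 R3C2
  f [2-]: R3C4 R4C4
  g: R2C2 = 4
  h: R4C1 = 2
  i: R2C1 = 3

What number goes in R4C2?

Cage i is a single given cell, leaving R2C1 = 3.
G is a freebie, leaving R2C2 = 4.
4 is placed in row 2, which forces R2C3 = 2.
3 is placed in row 2, leaving R2C4 = 1.
Column 3 already has 2; hence R3C3 = 4.
Cage h is a single given cell, so R4C1 = 2.
Cage c has sum 7; hence R1C1 = 4.
The 3 cells of cage c must have sum 7, so R1C2 = 2.
Column 3 already has 4, leaving R1C3 = 1.
Column 4 already has 1, so R1C4 = 3.
Column 1 already has 2, leaving R3C1 = 1.
Cage e needs two cells with difference 2, which forces R3C2 = 3.
Cage f's pair has difference 2, which forces R3C4 = 2.
3 is placed in column 2, so R4C2 = 1.
1 is placed in column 3, so R4C3 = 3.
Cage f's pair has difference 2, which forces R4C4 = 4.
Completed grid: 4 2 1 3 / 3 4 2 1 / 1 3 4 2 / 2 1 3 4.

1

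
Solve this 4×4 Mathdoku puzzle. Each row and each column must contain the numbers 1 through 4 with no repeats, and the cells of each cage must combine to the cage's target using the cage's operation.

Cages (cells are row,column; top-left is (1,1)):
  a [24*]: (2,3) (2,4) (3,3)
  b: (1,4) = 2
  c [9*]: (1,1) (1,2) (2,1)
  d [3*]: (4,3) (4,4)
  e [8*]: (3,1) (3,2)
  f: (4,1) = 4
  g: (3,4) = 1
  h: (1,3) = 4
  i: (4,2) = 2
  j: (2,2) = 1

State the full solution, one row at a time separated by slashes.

1 3 4 2 / 3 1 2 4 / 2 4 3 1 / 4 2 1 3

Cage c needs product 9; hence (1,1) = 1.
Cage c needs product 9, leaving (1,2) = 3.
Cage h is a single given cell, leaving (1,3) = 4.
B is a freebie; hence (1,4) = 2.
Cage c has product 9, which forces (2,1) = 3.
Cage j is given; hence (2,2) = 1.
Row 2 already has 3, leaving (2,3) = 2.
Row 2 already has 3, leaving (2,4) = 4.
Column 3 already has 2, leaving (3,3) = 3.
Cage g is a single given cell, leaving (3,4) = 1.
F is a freebie, so (4,1) = 4.
Cage i is a single given cell, so (4,2) = 2.
Column 3 already has 3, so (4,3) = 1.
Column 4 now contains 1; hence (4,4) = 3.
Column 1 now contains 4; hence (3,1) = 2.
Column 2 now contains 2; hence (3,2) = 4.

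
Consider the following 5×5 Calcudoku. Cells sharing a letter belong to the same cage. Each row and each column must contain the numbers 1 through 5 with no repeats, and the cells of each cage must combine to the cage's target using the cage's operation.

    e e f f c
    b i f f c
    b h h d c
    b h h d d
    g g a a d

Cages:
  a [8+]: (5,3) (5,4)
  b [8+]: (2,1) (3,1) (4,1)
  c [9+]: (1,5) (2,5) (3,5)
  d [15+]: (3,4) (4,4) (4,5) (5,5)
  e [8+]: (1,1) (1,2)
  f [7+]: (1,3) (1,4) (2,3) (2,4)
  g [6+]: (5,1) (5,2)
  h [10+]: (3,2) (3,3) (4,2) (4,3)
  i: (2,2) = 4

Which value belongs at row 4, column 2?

Cage i is a single given cell, which forces (2,2) = 4.
The only place for 4 in row 1 is (1,5).
Row 2 needs a 5, and only (2,1) is open for it.
Column 1 now contains 5, leaving (1,1) = 3.
Cage e's pair has sum 8; hence (1,2) = 5.
5 is placed in column 2; hence (5,2) = 2.
Cage g needs two cells with sum 6, so (5,1) = 4.
The only place for 2 in row 2 is (2,5).
Column 5 now contains 2, leaving (3,5) = 3.
3 is placed in row 3, so (3,2) = 1.
The 4 cells of cage h must have sum 10, so (4,2) = 3.
Row 3 now contains 1, so (3,1) = 2.
Cage b needs sum 8, so (4,1) = 1.
Row 4 already has 1, leaving (4,5) = 5.
5 is placed in column 5, which forces (5,5) = 1.
Cage h has sum 10, so (3,3) = 4.
The 4 cells of cage d must have sum 15, leaving (3,4) = 5.
Cage h has sum 10, which forces (4,3) = 2.
Row 4 already has 5, which forces (4,4) = 4.
Column 4 already has 5; hence (5,4) = 3.
Column 3 now contains 2; hence (1,3) = 1.
Cage f has sum 7, so (1,4) = 2.
Cage f needs sum 7; hence (2,3) = 3.
3 is placed in column 4, leaving (2,4) = 1.
Row 5 now contains 3, so (5,3) = 5.
Filled in: 3 5 1 2 4 / 5 4 3 1 2 / 2 1 4 5 3 / 1 3 2 4 5 / 4 2 5 3 1.

3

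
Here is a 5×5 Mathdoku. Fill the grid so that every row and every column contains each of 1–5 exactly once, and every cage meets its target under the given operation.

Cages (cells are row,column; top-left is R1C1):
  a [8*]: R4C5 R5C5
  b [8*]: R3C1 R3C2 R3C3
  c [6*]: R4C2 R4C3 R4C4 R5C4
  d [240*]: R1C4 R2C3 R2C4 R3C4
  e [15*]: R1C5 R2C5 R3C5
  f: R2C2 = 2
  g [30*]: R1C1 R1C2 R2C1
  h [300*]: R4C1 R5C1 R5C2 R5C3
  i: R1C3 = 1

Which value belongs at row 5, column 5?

2

I is a freebie, which forces R1C3 = 1.
F is a freebie, which forces R2C2 = 2.
Cage d has product 240, leaving R2C3 = 4.
4 is placed in column 3; hence R3C3 = 2.
Cage h needs product 300, leaving R4C1 = 5.
Column 3 now contains 2, which forces R4C3 = 3.
Row 4 already has 3; hence R4C4 = 2.
Row 4 now contains 2; hence R4C5 = 4.
Column 3 now contains 3, which forces R5C3 = 5.
Cage c has product 6, which forces R5C4 = 1.
4 is placed in column 5, leaving R5C5 = 2.
Cage g has product 30, leaving R1C1 = 2.
Cage g has product 30, leaving R1C2 = 5.
Row 1 already has 5, leaving R1C5 = 3.
Column 1 now contains 5, which forces R2C1 = 3.
Row 2 now contains 3, so R2C4 = 5.
Row 2 now contains 5; hence R2C5 = 1.
1 is placed in column 5, which forces R3C5 = 5.
Row 4 already has 3; hence R4C2 = 1.
3 is placed in column 1, leaving R5C1 = 4.
Row 5 already has 4, which forces R5C2 = 3.
3 is placed in row 1, which forces R1C4 = 4.
Column 1 now contains 4, so R3C1 = 1.
1 is placed in column 2, which forces R3C2 = 4.
The 4 cells of cage d must have product 240; hence R3C4 = 3.
Completed grid: 2 5 1 4 3 / 3 2 4 5 1 / 1 4 2 3 5 / 5 1 3 2 4 / 4 3 5 1 2.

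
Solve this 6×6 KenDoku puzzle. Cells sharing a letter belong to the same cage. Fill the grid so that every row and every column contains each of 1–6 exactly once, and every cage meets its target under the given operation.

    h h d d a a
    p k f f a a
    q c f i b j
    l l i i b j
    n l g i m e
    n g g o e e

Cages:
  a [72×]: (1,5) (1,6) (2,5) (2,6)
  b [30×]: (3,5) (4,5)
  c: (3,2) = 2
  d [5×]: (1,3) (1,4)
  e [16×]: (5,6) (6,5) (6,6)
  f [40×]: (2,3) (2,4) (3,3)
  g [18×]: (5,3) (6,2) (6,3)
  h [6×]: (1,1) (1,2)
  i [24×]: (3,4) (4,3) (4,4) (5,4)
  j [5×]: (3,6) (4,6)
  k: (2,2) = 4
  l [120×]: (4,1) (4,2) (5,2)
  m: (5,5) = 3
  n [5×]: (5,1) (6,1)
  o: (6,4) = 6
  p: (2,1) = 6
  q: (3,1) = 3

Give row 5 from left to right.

1 5 6 4 3 2

Cage p is given, leaving (2,1) = 6.
Cage k is given, which forces (2,2) = 4.
Cage q is a single given cell; hence (3,1) = 3.
Cage c is a single given cell, which forces (3,2) = 2.
Cage m is given; hence (5,5) = 3.
Cage o is a single given cell, leaving (6,4) = 6.
The 4 cells of cage a must have product 72, leaving (2,6) = 3.
Cage f needs product 40, so (3,3) = 4.
Row 3 now contains 4, which forces (3,4) = 1.
Row 3 now contains 1, leaving (3,6) = 5.
The 3 cells of cage l must have product 120, which forces (4,1) = 4.
Column 6 already has 5, which forces (4,6) = 1.
Cage g needs product 18; hence (5,3) = 6.
Column 6 now contains 1, which forces (6,6) = 4.
The two cells of cage d must have product 5, so (1,3) = 1.
1 is placed in column 4; hence (1,4) = 5.
Column 4 now contains 5, which forces (2,4) = 2.
2 is placed in row 2, leaving (2,5) = 1.
Row 3 now contains 5; hence (3,5) = 6.
Cage l has product 120, leaving (4,2) = 6.
2 is placed in column 4, leaving (4,4) = 3.
Cage b's pair has product 30, leaving (4,5) = 5.
Row 5 now contains 6; hence (5,2) = 5.
Cage i needs product 24, which forces (5,4) = 4.
Column 6 now contains 4, leaving (5,6) = 2.
1 is placed in column 3, which forces (6,3) = 3.
Row 6 now contains 4, leaving (6,5) = 2.
1 is placed in row 1, leaving (1,1) = 2.
Column 2 already has 6, leaving (1,2) = 3.
Column 5 now contains 6, leaving (1,5) = 4.
Column 6 already has 2, so (1,6) = 6.
2 is placed in row 2; hence (2,3) = 5.
3 is placed in row 4, leaving (4,3) = 2.
Row 5 now contains 5, so (5,1) = 1.
Cage n needs two cells with product 5, which forces (6,1) = 5.
3 is placed in row 6; hence (6,2) = 1.
The full grid is 2 3 1 5 4 6 / 6 4 5 2 1 3 / 3 2 4 1 6 5 / 4 6 2 3 5 1 / 1 5 6 4 3 2 / 5 1 3 6 2 4.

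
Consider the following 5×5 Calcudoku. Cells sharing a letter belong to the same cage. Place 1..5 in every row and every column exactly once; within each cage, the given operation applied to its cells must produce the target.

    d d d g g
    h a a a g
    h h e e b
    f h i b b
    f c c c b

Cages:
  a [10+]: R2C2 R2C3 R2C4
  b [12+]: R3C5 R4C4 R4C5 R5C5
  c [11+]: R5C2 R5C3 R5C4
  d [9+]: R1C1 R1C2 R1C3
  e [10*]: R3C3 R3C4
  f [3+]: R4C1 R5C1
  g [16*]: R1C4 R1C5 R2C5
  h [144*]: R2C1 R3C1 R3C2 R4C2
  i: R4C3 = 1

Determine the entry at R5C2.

2

Cage i is a single given cell, which forces R4C3 = 1.
Row 4 already has 1, leaving R4C1 = 2.
The two cells of cage f must have sum 3, leaving R5C1 = 1.
Row 3 needs a 1, and only R3C5 is open for it.
The 3 cells of cage g must have product 16; hence R1C4 = 2.
Column 5 now contains 1, which forces R1C5 = 4.
The 3 cells of cage g must have product 16, leaving R2C5 = 2.
Column 4 now contains 2; hence R3C4 = 5.
Column 4 now contains 5; hence R5C4 = 4.
Column 5 already has 2; hence R5C5 = 3.
Cage d has sum 9, which forces R1C2 = 1.
Cage a needs sum 10; hence R2C4 = 1.
Row 3 now contains 5; hence R3C3 = 2.
4 is placed in column 4; hence R4C4 = 3.
3 is placed in column 5, which forces R4C5 = 5.
Column 3 already has 2; hence R5C3 = 5.
The 3 cells of cage d must have sum 9; hence R1C1 = 5.
5 is placed in column 3, which forces R1C3 = 3.
Cage h needs product 144, which forces R2C1 = 3.
Cage a needs sum 10, so R2C2 = 5.
5 is placed in column 3; hence R2C3 = 4.
Cage h needs product 144, so R3C1 = 4.
The 4 cells of cage h must have product 144, which forces R3C2 = 3.
Row 4 now contains 3, which forces R4C2 = 4.
Row 5 now contains 5, so R5C2 = 2.
Completed grid: 5 1 3 2 4 / 3 5 4 1 2 / 4 3 2 5 1 / 2 4 1 3 5 / 1 2 5 4 3.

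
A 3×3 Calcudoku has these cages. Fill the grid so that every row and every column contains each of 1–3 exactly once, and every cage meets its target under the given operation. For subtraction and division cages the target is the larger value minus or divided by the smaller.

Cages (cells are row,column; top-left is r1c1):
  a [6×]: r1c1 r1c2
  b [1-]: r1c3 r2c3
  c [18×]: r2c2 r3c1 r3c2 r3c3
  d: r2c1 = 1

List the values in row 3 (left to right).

2 1 3

D is a freebie, leaving r2c1 = 1.
The 4 cells of cage c must have product 18, which forces r2c2 = 3.
Row 2 now contains 3, leaving r2c3 = 2.
Cage a's pair has product 6; hence r1c1 = 3.
Column 2 now contains 3; hence r1c2 = 2.
Row 1 already has 3, leaving r1c3 = 1.
Column 1 already has 3; hence r3c1 = 2.
Column 2 now contains 2, leaving r3c2 = 1.
Column 3 now contains 1, so r3c3 = 3.
Filled in: 3 2 1 / 1 3 2 / 2 1 3.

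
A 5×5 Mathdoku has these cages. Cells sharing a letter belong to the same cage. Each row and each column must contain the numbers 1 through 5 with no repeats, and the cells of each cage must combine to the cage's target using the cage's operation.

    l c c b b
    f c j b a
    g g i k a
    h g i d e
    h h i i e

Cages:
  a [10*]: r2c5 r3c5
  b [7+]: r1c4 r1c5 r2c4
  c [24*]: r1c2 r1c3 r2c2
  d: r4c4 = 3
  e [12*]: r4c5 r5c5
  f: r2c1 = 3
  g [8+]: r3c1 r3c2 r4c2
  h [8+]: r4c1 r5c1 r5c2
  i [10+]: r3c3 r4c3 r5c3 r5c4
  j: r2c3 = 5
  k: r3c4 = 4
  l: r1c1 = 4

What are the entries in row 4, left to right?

L is a freebie, so r1c1 = 4.
Cage f is given, leaving r2c1 = 3.
J is a freebie, so r2c3 = 5.
5 is placed in row 2, so r2c5 = 2.
K is a freebie; hence r3c4 = 4.
Column 5 already has 2, so r3c5 = 5.
Cage d is given, leaving r4c4 = 3.
3 is placed in row 4, which forces r4c5 = 4.
4 is placed in column 5; hence r5c5 = 3.
Cage b has sum 7; hence r1c4 = 5.
Column 5 now contains 3, so r1c5 = 1.
Row 2 now contains 2, so r2c2 = 4.
Column 4 now contains 4; hence r2c4 = 1.
The 4 cells of cage i must have sum 10, leaving r3c3 = 3.
Cage g has sum 8, so r4c2 = 5.
The 4 cells of cage i must have sum 10, so r5c3 = 4.
Column 4 already has 1, which forces r5c4 = 2.
Cage c has product 24, which forces r1c2 = 3.
Column 3 already has 3; hence r1c3 = 2.
Cage h needs sum 8; hence r4c1 = 2.
Cage i needs sum 10, so r4c3 = 1.
Cage h needs sum 8, leaving r5c1 = 5.
Row 5 now contains 2; hence r5c2 = 1.
Column 1 now contains 2, so r3c1 = 1.
Column 2 now contains 1, leaving r3c2 = 2.
The full grid is 4 3 2 5 1 / 3 4 5 1 2 / 1 2 3 4 5 / 2 5 1 3 4 / 5 1 4 2 3.

2 5 1 3 4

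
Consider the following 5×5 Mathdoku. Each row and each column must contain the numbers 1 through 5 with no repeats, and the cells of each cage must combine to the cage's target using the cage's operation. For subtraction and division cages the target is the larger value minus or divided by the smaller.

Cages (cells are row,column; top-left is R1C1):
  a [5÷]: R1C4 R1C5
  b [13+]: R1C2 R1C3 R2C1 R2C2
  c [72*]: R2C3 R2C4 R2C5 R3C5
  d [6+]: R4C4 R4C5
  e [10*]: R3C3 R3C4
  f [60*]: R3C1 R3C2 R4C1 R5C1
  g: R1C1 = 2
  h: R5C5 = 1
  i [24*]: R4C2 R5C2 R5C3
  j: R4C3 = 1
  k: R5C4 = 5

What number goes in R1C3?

G is a freebie, which forces R1C1 = 2.
The 4 cells of cage c must have product 72, leaving R3C5 = 3.
J is a freebie, which forces R4C3 = 1.
Cage k is given, so R5C4 = 5.
Cage h is a single given cell, which forces R5C5 = 1.
5 is placed in column 4; hence R1C4 = 1.
Column 5 now contains 1, which forces R1C5 = 5.
Cage e needs two cells with product 10, which forces R3C3 = 5.
5 is placed in column 4, leaving R3C4 = 2.
Column 4 already has 2, which forces R4C4 = 4.
4 is placed in row 4, which forces R4C5 = 2.
Cage c has product 72; hence R2C3 = 2.
Column 4 already has 4, leaving R2C4 = 3.
Column 5 already has 2, which forces R2C5 = 4.
The 4 cells of cage f must have product 60, so R4C1 = 5.
Row 4 already has 2, so R4C2 = 3.
The 4 cells of cage f must have product 60; hence R5C1 = 3.
Column 3 now contains 2; hence R5C3 = 4.
Column 2 now contains 3, which forces R1C2 = 4.
Column 3 already has 4, so R1C3 = 3.
Column 1 already has 5, leaving R2C1 = 1.
Cage b needs sum 13, leaving R2C2 = 5.
Column 1 now contains 1, so R3C1 = 4.
Column 2 already has 4, which forces R3C2 = 1.
Row 5 now contains 4, which forces R5C2 = 2.
Filled in: 2 4 3 1 5 / 1 5 2 3 4 / 4 1 5 2 3 / 5 3 1 4 2 / 3 2 4 5 1.

3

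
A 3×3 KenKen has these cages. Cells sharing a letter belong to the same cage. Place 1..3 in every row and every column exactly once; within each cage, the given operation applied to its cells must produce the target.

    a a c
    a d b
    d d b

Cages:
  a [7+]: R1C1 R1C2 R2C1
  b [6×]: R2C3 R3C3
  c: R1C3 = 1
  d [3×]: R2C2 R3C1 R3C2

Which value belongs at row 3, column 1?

1

Cage c is a single given cell, so R1C3 = 1.
Cage d needs product 3, so R2C2 = 1.
Cage d needs product 3, leaving R3C1 = 1.
The 3 cells of cage d must have product 3, so R3C2 = 3.
Row 3 already has 3, so R3C3 = 2.
Row 1 already has 1; hence R1C1 = 3.
Column 2 now contains 3, leaving R1C2 = 2.
The 3 cells of cage a must have sum 7, so R2C1 = 2.
Column 3 already has 2, leaving R2C3 = 3.
The full grid is 3 2 1 / 2 1 3 / 1 3 2.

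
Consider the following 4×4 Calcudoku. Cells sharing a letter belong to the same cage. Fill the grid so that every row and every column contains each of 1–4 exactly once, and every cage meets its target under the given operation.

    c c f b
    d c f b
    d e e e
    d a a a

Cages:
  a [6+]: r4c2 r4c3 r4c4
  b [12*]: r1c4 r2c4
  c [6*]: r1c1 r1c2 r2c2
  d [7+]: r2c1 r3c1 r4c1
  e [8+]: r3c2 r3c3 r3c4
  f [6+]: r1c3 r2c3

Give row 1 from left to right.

3 1 2 4

In row 3, 2 can only go at r3c1, so r3c1 = 2.
Row 4 needs a 4, and only r4c1 is open for it.
Column 1 already has 4, so r2c1 = 1.
Column 1 now contains 1, leaving r1c1 = 3.
Cage c has product 6, so r1c2 = 1.
Row 1 already has 3, leaving r1c4 = 4.
Cage c needs product 6; hence r2c2 = 2.
Row 2 now contains 2, which forces r2c3 = 4.
Column 4 already has 4; hence r2c4 = 3.
3 is placed in column 4, which forces r3c4 = 1.
Column 2 now contains 2; hence r4c2 = 3.
Column 4 already has 1, leaving r4c4 = 2.
4 is placed in row 1, which forces r1c3 = 2.
Column 2 now contains 3; hence r3c2 = 4.
1 is placed in row 3; hence r3c3 = 3.
2 is placed in row 4, leaving r4c3 = 1.
The full grid is 3 1 2 4 / 1 2 4 3 / 2 4 3 1 / 4 3 1 2.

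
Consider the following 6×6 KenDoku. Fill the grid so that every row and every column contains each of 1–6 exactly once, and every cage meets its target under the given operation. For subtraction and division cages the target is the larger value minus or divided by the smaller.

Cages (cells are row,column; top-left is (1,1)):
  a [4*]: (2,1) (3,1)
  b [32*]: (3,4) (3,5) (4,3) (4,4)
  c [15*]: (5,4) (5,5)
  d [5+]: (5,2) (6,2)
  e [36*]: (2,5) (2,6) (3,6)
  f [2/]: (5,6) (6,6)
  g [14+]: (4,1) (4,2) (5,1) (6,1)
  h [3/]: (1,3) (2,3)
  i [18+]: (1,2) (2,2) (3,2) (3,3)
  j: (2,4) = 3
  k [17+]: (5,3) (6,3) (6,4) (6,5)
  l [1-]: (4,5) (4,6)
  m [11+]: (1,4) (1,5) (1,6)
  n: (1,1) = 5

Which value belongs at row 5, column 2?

4

Cage n is given; hence (1,1) = 5.
Cage j is given; hence (2,4) = 3.
Column 4 now contains 3, so (5,4) = 5.
Row 5 already has 5, so (5,5) = 3.
The only place for 5 in row 2 is (2,2).
Row 2 needs a 4, and only (2,1) is open for it.
Column 1 already has 4, leaving (3,1) = 1.
Cage g needs sum 14; hence (4,2) = 3.
The 4 cells of cage g must have sum 14, which forces (6,1) = 3.
Row 3 needs a 5, and only (3,3) is open for it.
The only place for 3 in row 3 is (3,6).
The only place for 3 in row 1 is (1,3).
Cage h's pair has quotient 3, which forces (2,3) = 1.
1 is placed in column 3, so (4,3) = 4.
Row 4 now contains 4, leaving (4,4) = 1.
Cage k has sum 17; hence (6,4) = 4.
Cage k has sum 17, leaving (6,5) = 5.
Column 4 now contains 4; hence (1,4) = 6.
Column 4 now contains 4, leaving (3,4) = 2.
The 4 cells of cage b must have product 32, so (3,5) = 4.
5 is placed in column 5, leaving (4,5) = 6.
Cage l's pair has difference 1, leaving (4,6) = 5.
Cage d's pair has sum 5, which forces (5,2) = 4.
Row 6 already has 4, so (6,2) = 1.
Row 6 now contains 1, so (6,6) = 2.
6 is placed in row 1, which forces (1,2) = 2.
Column 5 now contains 4, which forces (1,5) = 1.
The 3 cells of cage m must have sum 11, leaving (1,6) = 4.
Column 5 now contains 6, leaving (2,5) = 2.
Column 6 now contains 2; hence (2,6) = 6.
2 is placed in row 3, which forces (3,2) = 6.
6 is placed in row 4, so (4,1) = 2.
Cage g needs sum 14, which forces (5,1) = 6.
Cage k has sum 17, leaving (5,3) = 2.
Column 6 now contains 2, so (5,6) = 1.
Row 6 now contains 2, so (6,3) = 6.
Filled in: 5 2 3 6 1 4 / 4 5 1 3 2 6 / 1 6 5 2 4 3 / 2 3 4 1 6 5 / 6 4 2 5 3 1 / 3 1 6 4 5 2.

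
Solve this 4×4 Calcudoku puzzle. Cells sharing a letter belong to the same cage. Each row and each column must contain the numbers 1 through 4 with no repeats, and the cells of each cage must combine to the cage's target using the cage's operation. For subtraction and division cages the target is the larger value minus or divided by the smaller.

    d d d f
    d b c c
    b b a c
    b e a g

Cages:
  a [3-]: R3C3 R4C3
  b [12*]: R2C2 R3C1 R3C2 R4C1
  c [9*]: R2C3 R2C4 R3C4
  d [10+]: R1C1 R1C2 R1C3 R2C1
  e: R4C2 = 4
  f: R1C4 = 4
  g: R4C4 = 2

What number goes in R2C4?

F is a freebie; hence R1C4 = 4.
The 3 cells of cage c must have product 9, so R2C3 = 3.
Cage c has product 9; hence R2C4 = 1.
The 3 cells of cage c must have product 9, leaving R3C4 = 3.
Cage e is given, which forces R4C2 = 4.
Row 4 now contains 4, so R4C3 = 1.
G is a freebie, which forces R4C4 = 2.
1 is placed in column 3; hence R1C3 = 2.
Cage d has sum 10, which forces R2C1 = 4.
4 is placed in column 2, leaving R2C2 = 2.
The 4 cells of cage b must have product 12, leaving R3C1 = 2.
Cage b has product 12, which forces R3C2 = 1.
1 is placed in column 3; hence R3C3 = 4.
2 is placed in row 4, leaving R4C1 = 3.
Column 1 already has 3; hence R1C1 = 1.
Column 2 already has 1; hence R1C2 = 3.
Filled in: 1 3 2 4 / 4 2 3 1 / 2 1 4 3 / 3 4 1 2.

1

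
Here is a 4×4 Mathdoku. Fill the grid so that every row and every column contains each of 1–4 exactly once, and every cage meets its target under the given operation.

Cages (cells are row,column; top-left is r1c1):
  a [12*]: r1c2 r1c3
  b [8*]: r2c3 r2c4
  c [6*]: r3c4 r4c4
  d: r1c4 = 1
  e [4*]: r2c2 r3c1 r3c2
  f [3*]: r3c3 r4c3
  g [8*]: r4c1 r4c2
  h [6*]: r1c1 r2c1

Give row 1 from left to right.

2 3 4 1

Cage d is given; hence r1c4 = 1.
In row 1, 2 can only go at r1c1, so r1c1 = 2.
2 is placed in column 1, so r2c1 = 3.
Cage e needs product 4, leaving r2c2 = 1.
2 is placed in column 1, leaving r3c1 = 1.
Cage e has product 4; hence r3c2 = 4.
Row 3 now contains 1, leaving r3c3 = 3.
Row 3 now contains 3, leaving r3c4 = 2.
2 is placed in column 1, so r4c1 = 4.
Cage g's pair has product 8, which forces r4c2 = 2.
Column 3 now contains 3; hence r4c3 = 1.
Column 4 already has 2, which forces r4c4 = 3.
Column 2 already has 4, so r1c2 = 3.
Column 3 now contains 3, so r1c3 = 4.
The two cells of cage b must have product 8, so r2c3 = 2.
Column 4 already has 2; hence r2c4 = 4.
Completed grid: 2 3 4 1 / 3 1 2 4 / 1 4 3 2 / 4 2 1 3.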